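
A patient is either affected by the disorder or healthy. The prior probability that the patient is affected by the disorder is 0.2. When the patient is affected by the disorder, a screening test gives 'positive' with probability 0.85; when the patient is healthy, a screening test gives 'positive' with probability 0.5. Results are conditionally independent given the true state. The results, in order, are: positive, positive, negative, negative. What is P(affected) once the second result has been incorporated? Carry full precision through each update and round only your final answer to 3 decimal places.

After 'positive': P(affected) = 0.85·0.2000 / (0.85·0.2000 + 0.5·0.8000) ≈ 0.2982
After 'positive': P(affected) = 0.85·0.2982 / (0.85·0.2982 + 0.5·0.7018) ≈ 0.4194

0.419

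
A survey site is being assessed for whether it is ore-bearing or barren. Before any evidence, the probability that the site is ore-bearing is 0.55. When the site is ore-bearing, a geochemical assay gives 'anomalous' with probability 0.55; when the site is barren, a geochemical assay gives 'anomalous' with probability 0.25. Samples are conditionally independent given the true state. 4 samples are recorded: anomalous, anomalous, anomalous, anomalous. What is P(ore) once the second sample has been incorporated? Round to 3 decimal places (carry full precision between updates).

0.855

Each posterior becomes the prior for the next update.
After 'anomalous': P(ore) = 0.55·0.5500 / (0.55·0.5500 + 0.25·0.4500) ≈ 0.7289
After 'anomalous': P(ore) = 0.55·0.7289 / (0.55·0.7289 + 0.25·0.2711) ≈ 0.8554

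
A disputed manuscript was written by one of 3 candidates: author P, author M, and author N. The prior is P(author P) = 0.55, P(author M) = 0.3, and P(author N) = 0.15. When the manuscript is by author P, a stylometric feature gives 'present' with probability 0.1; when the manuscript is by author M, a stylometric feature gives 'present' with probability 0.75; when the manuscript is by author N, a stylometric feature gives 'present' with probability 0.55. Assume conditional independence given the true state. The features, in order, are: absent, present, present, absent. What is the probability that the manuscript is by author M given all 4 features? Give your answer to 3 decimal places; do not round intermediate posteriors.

0.436

After 'absent': normaliser = 0.9·0.5500 + 0.25·0.3000 + 0.45·0.1500; P(author P) ≈ 0.7765, P(author M) ≈ 0.1176, P(author N) ≈ 0.1059
After 'present': normaliser = 0.1·0.7765 + 0.75·0.1176 + 0.55·0.1059; P(author P) ≈ 0.3465, P(author M) ≈ 0.3937, P(author N) ≈ 0.2598
After 'present': normaliser = 0.1·0.3465 + 0.75·0.3937 + 0.55·0.2598; P(author P) ≈ 0.0733, P(author M) ≈ 0.6245, P(author N) ≈ 0.3022
After 'absent': normaliser = 0.9·0.0733 + 0.25·0.6245 + 0.45·0.3022; P(author P) ≈ 0.1842, P(author M) ≈ 0.4360, P(author N) ≈ 0.3798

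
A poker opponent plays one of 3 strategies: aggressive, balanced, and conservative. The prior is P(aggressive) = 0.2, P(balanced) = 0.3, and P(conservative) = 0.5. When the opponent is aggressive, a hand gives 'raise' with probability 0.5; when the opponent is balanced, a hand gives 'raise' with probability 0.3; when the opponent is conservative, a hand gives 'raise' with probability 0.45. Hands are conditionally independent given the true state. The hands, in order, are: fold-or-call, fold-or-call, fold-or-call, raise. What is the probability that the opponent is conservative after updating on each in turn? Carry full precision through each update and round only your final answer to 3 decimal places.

0.463

After 'fold-or-call': normaliser = 0.5·0.2000 + 0.7·0.3000 + 0.55·0.5000; P(aggressive) ≈ 0.1709, P(balanced) ≈ 0.3590, P(conservative) ≈ 0.4701
After 'fold-or-call': normaliser = 0.5·0.1709 + 0.7·0.3590 + 0.55·0.4701; P(aggressive) ≈ 0.1436, P(balanced) ≈ 0.4221, P(conservative) ≈ 0.4343
After 'fold-or-call': normaliser = 0.5·0.1436 + 0.7·0.4221 + 0.55·0.4343; P(aggressive) ≈ 0.1184, P(balanced) ≈ 0.4875, P(conservative) ≈ 0.3941
After 'raise': normaliser = 0.5·0.1184 + 0.3·0.4875 + 0.45·0.3941; P(aggressive) ≈ 0.1547, P(balanced) ≈ 0.3820, P(conservative) ≈ 0.4633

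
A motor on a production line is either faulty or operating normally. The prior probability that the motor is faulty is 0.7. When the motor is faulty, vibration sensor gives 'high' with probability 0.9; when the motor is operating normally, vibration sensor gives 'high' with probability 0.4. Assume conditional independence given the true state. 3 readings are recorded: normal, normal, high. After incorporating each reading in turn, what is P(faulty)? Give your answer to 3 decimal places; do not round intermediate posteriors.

After 'normal': P(faulty) = 0.1·0.7000 / (0.1·0.7000 + 0.6·0.3000) ≈ 0.2800
After 'normal': P(faulty) = 0.1·0.2800 / (0.1·0.2800 + 0.6·0.7200) ≈ 0.0609
After 'high': P(faulty) = 0.9·0.0609 / (0.9·0.0609 + 0.4·0.9391) ≈ 0.1273

0.127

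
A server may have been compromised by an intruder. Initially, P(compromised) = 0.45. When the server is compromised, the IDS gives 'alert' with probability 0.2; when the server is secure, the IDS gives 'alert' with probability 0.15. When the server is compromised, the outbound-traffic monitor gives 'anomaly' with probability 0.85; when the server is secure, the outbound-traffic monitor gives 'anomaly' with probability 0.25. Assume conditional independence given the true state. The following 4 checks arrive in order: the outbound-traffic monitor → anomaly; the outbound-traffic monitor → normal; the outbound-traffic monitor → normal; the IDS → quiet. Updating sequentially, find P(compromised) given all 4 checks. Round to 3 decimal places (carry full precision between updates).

Apply Bayes' rule sequentially, carrying P(compromised) forward.
After the outbound-traffic monitor='anomaly': P(compromised) = 0.85·0.4500 / (0.85·0.4500 + 0.25·0.5500) ≈ 0.7356
After the outbound-traffic monitor='normal': P(compromised) = 0.15·0.7356 / (0.15·0.7356 + 0.75·0.2644) ≈ 0.3575
After the outbound-traffic monitor='normal': P(compromised) = 0.15·0.3575 / (0.15·0.3575 + 0.75·0.6425) ≈ 0.1001
After the IDS='quiet': P(compromised) = 0.8·0.1001 / (0.8·0.1001 + 0.85·0.8999) ≈ 0.0948

0.095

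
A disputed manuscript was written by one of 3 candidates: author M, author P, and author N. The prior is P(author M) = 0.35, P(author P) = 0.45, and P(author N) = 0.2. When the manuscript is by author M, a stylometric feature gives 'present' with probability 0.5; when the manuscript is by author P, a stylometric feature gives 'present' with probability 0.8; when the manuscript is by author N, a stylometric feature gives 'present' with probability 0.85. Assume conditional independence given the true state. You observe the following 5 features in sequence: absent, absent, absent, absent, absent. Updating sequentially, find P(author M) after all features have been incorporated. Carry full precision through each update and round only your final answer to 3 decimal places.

After 'absent': normaliser = 0.5·0.3500 + 0.2·0.4500 + 0.15·0.2000; P(author M) ≈ 0.5932, P(author P) ≈ 0.3051, P(author N) ≈ 0.1017
After 'absent': normaliser = 0.5·0.5932 + 0.2·0.3051 + 0.15·0.1017; P(author M) ≈ 0.7955, P(author P) ≈ 0.1636, P(author N) ≈ 0.0409
After 'absent': normaliser = 0.5·0.7955 + 0.2·0.1636 + 0.15·0.0409; P(author M) ≈ 0.9110, P(author P) ≈ 0.0750, P(author N) ≈ 0.0141
After 'absent': normaliser = 0.5·0.9110 + 0.2·0.0750 + 0.15·0.0141; P(author M) ≈ 0.9638, P(author P) ≈ 0.0317, P(author N) ≈ 0.0045
After 'absent': normaliser = 0.5·0.9638 + 0.2·0.0317 + 0.15·0.0045; P(author M) ≈ 0.9857, P(author P) ≈ 0.0130, P(author N) ≈ 0.0014

0.986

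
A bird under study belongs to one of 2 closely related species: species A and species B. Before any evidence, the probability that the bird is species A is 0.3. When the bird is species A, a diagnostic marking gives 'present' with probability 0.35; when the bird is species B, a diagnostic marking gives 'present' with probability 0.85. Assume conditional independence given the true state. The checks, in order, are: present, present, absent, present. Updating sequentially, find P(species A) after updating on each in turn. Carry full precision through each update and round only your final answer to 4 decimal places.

After 'present': P(species A) = 0.35·0.3000 / (0.35·0.3000 + 0.85·0.7000) ≈ 0.1500
After 'present': P(species A) = 0.35·0.1500 / (0.35·0.1500 + 0.85·0.8500) ≈ 0.0677
After 'absent': P(species A) = 0.65·0.0677 / (0.65·0.0677 + 0.15·0.9323) ≈ 0.2395
After 'present': P(species A) = 0.35·0.2395 / (0.35·0.2395 + 0.85·0.7605) ≈ 0.1148

0.1148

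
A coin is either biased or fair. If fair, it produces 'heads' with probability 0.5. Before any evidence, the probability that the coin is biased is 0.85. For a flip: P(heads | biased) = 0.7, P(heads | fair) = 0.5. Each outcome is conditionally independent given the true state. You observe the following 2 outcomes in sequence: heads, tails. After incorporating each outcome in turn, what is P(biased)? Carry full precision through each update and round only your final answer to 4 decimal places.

0.8264

Apply Bayes' rule sequentially, carrying P(biased) forward.
After 'heads': P(biased) = 0.7·0.8500 / (0.7·0.8500 + 0.5·0.1500) ≈ 0.8881
After 'tails': P(biased) = 0.3·0.8881 / (0.3·0.8881 + 0.5·0.1119) ≈ 0.8264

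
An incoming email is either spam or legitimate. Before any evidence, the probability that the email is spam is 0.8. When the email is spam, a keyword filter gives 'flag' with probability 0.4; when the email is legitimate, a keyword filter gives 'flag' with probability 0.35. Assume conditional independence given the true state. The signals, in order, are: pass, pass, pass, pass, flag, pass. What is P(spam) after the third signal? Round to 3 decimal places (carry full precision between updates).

After 'pass': P(spam) = 0.6·0.8000 / (0.6·0.8000 + 0.65·0.2000) ≈ 0.7869
After 'pass': P(spam) = 0.6·0.7869 / (0.6·0.7869 + 0.65·0.2131) ≈ 0.7732
After 'pass': P(spam) = 0.6·0.7732 / (0.6·0.7732 + 0.65·0.2268) ≈ 0.7588

0.759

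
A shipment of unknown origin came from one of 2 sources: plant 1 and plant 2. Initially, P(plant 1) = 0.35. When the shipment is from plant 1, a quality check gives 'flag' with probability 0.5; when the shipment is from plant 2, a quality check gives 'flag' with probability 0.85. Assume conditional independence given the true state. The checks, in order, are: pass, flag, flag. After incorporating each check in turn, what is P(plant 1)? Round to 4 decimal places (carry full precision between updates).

After 'pass': P(plant 1) = 0.5·0.3500 / (0.5·0.3500 + 0.15·0.6500) ≈ 0.6422
After 'flag': P(plant 1) = 0.5·0.6422 / (0.5·0.6422 + 0.85·0.3578) ≈ 0.5136
After 'flag': P(plant 1) = 0.5·0.5136 / (0.5·0.5136 + 0.85·0.4864) ≈ 0.3831

0.3831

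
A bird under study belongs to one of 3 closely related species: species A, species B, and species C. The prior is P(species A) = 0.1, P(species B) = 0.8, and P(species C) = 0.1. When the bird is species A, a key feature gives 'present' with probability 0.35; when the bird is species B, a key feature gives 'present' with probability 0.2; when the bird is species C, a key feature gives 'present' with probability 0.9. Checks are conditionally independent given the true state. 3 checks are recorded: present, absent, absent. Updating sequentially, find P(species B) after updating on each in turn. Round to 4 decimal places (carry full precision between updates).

0.8672

After 'present': normaliser = 0.35·0.1000 + 0.2·0.8000 + 0.9·0.1000; P(species A) ≈ 0.1228, P(species B) ≈ 0.5614, P(species C) ≈ 0.3158
After 'absent': normaliser = 0.65·0.1228 + 0.8·0.5614 + 0.1·0.3158; P(species A) ≈ 0.1424, P(species B) ≈ 0.8013, P(species C) ≈ 0.0563
After 'absent': normaliser = 0.65·0.1424 + 0.8·0.8013 + 0.1·0.0563; P(species A) ≈ 0.1252, P(species B) ≈ 0.8672, P(species C) ≈ 0.0076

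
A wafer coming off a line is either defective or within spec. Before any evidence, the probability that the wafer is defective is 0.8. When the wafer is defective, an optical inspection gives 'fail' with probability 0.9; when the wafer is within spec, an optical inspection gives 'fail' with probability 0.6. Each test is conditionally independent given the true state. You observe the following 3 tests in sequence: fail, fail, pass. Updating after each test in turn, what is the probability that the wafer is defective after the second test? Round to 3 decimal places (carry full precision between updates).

0.900

Apply Bayes' rule sequentially, carrying P(defective) forward.
After 'fail': P(defective) = 0.9·0.8000 / (0.9·0.8000 + 0.6·0.2000) ≈ 0.8571
After 'fail': P(defective) = 0.9·0.8571 / (0.9·0.8571 + 0.6·0.1429) ≈ 0.9000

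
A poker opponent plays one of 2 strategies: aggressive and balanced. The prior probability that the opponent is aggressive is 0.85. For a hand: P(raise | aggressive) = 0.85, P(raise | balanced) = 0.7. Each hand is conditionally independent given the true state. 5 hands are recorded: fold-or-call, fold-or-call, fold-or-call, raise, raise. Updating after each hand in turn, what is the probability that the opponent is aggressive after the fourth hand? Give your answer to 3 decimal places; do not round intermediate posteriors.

After 'fold-or-call': P(aggressive) = 0.15·0.8500 / (0.15·0.8500 + 0.3·0.1500) ≈ 0.7391
After 'fold-or-call': P(aggressive) = 0.15·0.7391 / (0.15·0.7391 + 0.3·0.2609) ≈ 0.5862
After 'fold-or-call': P(aggressive) = 0.15·0.5862 / (0.15·0.5862 + 0.3·0.4138) ≈ 0.4146
After 'raise': P(aggressive) = 0.85·0.4146 / (0.85·0.4146 + 0.7·0.5854) ≈ 0.4624

0.462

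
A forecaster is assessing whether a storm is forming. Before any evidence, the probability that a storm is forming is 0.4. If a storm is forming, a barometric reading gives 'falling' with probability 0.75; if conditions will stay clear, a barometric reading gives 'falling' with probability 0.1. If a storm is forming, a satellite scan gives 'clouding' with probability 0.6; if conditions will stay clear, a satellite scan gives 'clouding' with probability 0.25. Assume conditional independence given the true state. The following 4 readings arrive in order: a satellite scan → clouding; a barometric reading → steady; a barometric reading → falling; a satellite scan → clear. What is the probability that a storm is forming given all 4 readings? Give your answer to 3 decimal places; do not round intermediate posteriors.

0.640

After a satellite scan='clouding': P(storm) = 0.6·0.4000 / (0.6·0.4000 + 0.25·0.6000) ≈ 0.6154
After a barometric reading='steady': P(storm) = 0.25·0.6154 / (0.25·0.6154 + 0.9·0.3846) ≈ 0.3077
After a barometric reading='falling': P(storm) = 0.75·0.3077 / (0.75·0.3077 + 0.1·0.6923) ≈ 0.7692
After a satellite scan='clear': P(storm) = 0.4·0.7692 / (0.4·0.7692 + 0.75·0.2308) ≈ 0.6400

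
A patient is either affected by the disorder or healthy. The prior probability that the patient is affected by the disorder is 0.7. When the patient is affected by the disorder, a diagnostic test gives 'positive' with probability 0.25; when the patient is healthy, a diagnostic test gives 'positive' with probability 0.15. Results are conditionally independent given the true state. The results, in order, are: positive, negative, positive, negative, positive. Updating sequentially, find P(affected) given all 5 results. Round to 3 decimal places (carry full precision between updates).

0.894

Apply Bayes' rule sequentially, carrying P(affected) forward.
After 'positive': P(affected) = 0.25·0.7000 / (0.25·0.7000 + 0.15·0.3000) ≈ 0.7955
After 'negative': P(affected) = 0.75·0.7955 / (0.75·0.7955 + 0.85·0.2045) ≈ 0.7743
After 'positive': P(affected) = 0.25·0.7743 / (0.25·0.7743 + 0.15·0.2257) ≈ 0.8512
After 'negative': P(affected) = 0.75·0.8512 / (0.75·0.8512 + 0.85·0.1488) ≈ 0.8346
After 'positive': P(affected) = 0.25·0.8346 / (0.25·0.8346 + 0.15·0.1654) ≈ 0.8937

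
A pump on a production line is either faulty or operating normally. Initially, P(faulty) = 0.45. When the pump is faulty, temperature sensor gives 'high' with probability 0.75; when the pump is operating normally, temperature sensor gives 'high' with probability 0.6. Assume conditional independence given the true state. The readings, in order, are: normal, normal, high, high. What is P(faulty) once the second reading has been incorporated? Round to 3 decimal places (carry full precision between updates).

0.242

After 'normal': P(faulty) = 0.25·0.4500 / (0.25·0.4500 + 0.4·0.5500) ≈ 0.3383
After 'normal': P(faulty) = 0.25·0.3383 / (0.25·0.3383 + 0.4·0.6617) ≈ 0.2422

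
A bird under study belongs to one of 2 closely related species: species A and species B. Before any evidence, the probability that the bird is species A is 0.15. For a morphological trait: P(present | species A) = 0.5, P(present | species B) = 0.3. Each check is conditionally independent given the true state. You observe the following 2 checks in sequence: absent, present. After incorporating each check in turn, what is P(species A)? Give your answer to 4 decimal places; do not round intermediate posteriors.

0.1736

After 'absent': P(species A) = 0.5·0.1500 / (0.5·0.1500 + 0.7·0.8500) ≈ 0.1119
After 'present': P(species A) = 0.5·0.1119 / (0.5·0.1119 + 0.3·0.8881) ≈ 0.1736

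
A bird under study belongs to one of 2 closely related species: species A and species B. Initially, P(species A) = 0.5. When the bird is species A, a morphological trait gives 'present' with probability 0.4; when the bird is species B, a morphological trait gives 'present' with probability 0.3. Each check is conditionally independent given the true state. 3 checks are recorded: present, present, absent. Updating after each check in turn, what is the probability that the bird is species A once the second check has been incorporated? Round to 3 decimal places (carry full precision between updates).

0.640

After 'present': P(species A) = 0.4·0.5000 / (0.4·0.5000 + 0.3·0.5000) ≈ 0.5714
After 'present': P(species A) = 0.4·0.5714 / (0.4·0.5714 + 0.3·0.4286) ≈ 0.6400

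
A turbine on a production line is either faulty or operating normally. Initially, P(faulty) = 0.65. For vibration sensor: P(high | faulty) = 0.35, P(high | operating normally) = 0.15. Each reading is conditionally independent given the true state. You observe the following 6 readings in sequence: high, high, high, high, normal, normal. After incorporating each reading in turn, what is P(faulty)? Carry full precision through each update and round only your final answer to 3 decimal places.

After 'high': P(faulty) = 0.35·0.6500 / (0.35·0.6500 + 0.15·0.3500) ≈ 0.8125
After 'high': P(faulty) = 0.35·0.8125 / (0.35·0.8125 + 0.15·0.1875) ≈ 0.9100
After 'high': P(faulty) = 0.35·0.9100 / (0.35·0.9100 + 0.15·0.0900) ≈ 0.9593
After 'high': P(faulty) = 0.35·0.9593 / (0.35·0.9593 + 0.15·0.0407) ≈ 0.9822
After 'normal': P(faulty) = 0.65·0.9822 / (0.65·0.9822 + 0.85·0.0178) ≈ 0.9768
After 'normal': P(faulty) = 0.65·0.9768 / (0.65·0.9768 + 0.85·0.0232) ≈ 0.9699

0.970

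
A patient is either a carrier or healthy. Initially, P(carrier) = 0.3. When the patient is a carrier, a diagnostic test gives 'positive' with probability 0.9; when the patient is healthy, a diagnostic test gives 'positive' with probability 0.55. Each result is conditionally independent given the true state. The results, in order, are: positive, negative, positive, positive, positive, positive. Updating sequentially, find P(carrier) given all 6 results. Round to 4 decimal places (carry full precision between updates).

0.5277

After 'positive': P(carrier) = 0.9·0.3000 / (0.9·0.3000 + 0.55·0.7000) ≈ 0.4122
After 'negative': P(carrier) = 0.1·0.4122 / (0.1·0.4122 + 0.45·0.5878) ≈ 0.1348
After 'positive': P(carrier) = 0.9·0.1348 / (0.9·0.1348 + 0.55·0.8652) ≈ 0.2032
After 'positive': P(carrier) = 0.9·0.2032 / (0.9·0.2032 + 0.55·0.7968) ≈ 0.2944
After 'positive': P(carrier) = 0.9·0.2944 / (0.9·0.2944 + 0.55·0.7056) ≈ 0.4058
After 'positive': P(carrier) = 0.9·0.4058 / (0.9·0.4058 + 0.55·0.5942) ≈ 0.5277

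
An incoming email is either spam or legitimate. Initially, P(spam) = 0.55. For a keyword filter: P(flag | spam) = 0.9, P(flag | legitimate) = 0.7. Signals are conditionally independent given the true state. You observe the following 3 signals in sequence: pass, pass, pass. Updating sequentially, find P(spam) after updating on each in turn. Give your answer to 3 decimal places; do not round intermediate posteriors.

After 'pass': P(spam) = 0.1·0.5500 / (0.1·0.5500 + 0.3·0.4500) ≈ 0.2895
After 'pass': P(spam) = 0.1·0.2895 / (0.1·0.2895 + 0.3·0.7105) ≈ 0.1196
After 'pass': P(spam) = 0.1·0.1196 / (0.1·0.1196 + 0.3·0.8804) ≈ 0.0433

0.043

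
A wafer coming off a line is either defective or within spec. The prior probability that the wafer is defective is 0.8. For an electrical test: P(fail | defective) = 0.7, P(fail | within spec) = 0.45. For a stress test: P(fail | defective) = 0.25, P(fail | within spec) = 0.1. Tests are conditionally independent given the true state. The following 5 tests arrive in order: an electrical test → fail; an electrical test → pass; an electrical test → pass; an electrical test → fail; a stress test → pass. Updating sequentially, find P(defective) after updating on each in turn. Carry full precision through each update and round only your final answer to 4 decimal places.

After an electrical test='fail': P(defective) = 0.7·0.8000 / (0.7·0.8000 + 0.45·0.2000) ≈ 0.8615
After an electrical test='pass': P(defective) = 0.3·0.8615 / (0.3·0.8615 + 0.55·0.1385) ≈ 0.7724
After an electrical test='pass': P(defective) = 0.3·0.7724 / (0.3·0.7724 + 0.55·0.2276) ≈ 0.6493
After an electrical test='fail': P(defective) = 0.7·0.6493 / (0.7·0.6493 + 0.45·0.3507) ≈ 0.7422
After a stress test='pass': P(defective) = 0.75·0.7422 / (0.75·0.7422 + 0.9·0.2578) ≈ 0.7059

0.7059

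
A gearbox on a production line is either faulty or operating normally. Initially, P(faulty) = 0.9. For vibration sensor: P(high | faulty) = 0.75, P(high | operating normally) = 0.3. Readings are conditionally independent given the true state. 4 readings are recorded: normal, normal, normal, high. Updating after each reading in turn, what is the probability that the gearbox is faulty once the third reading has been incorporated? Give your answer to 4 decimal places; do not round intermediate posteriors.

0.2908

After 'normal': P(faulty) = 0.25·0.9000 / (0.25·0.9000 + 0.7·0.1000) ≈ 0.7627
After 'normal': P(faulty) = 0.25·0.7627 / (0.25·0.7627 + 0.7·0.2373) ≈ 0.5344
After 'normal': P(faulty) = 0.25·0.5344 / (0.25·0.5344 + 0.7·0.4656) ≈ 0.2908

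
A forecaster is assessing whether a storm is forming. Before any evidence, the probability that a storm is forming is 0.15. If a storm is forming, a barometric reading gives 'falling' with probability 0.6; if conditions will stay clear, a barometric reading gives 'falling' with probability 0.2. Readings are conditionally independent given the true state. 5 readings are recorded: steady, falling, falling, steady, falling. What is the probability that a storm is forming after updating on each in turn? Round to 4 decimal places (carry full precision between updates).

After 'steady': P(storm) = 0.4·0.1500 / (0.4·0.1500 + 0.8·0.8500) ≈ 0.0811
After 'falling': P(storm) = 0.6·0.0811 / (0.6·0.0811 + 0.2·0.9189) ≈ 0.2093
After 'falling': P(storm) = 0.6·0.2093 / (0.6·0.2093 + 0.2·0.7907) ≈ 0.4426
After 'steady': P(storm) = 0.4·0.4426 / (0.4·0.4426 + 0.8·0.5574) ≈ 0.2842
After 'falling': P(storm) = 0.6·0.2842 / (0.6·0.2842 + 0.2·0.7158) ≈ 0.5436

0.5436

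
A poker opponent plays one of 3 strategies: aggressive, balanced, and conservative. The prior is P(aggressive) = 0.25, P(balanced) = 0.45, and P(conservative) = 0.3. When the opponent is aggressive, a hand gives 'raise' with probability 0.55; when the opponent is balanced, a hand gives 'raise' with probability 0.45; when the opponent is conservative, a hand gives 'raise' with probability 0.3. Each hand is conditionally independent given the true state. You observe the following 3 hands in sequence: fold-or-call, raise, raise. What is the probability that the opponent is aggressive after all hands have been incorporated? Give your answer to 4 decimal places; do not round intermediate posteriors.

After 'fold-or-call': normaliser = 0.45·0.2500 + 0.55·0.4500 + 0.7·0.3000; P(aggressive) ≈ 0.1974, P(balanced) ≈ 0.4342, P(conservative) ≈ 0.3684
After 'raise': normaliser = 0.55·0.1974 + 0.45·0.4342 + 0.3·0.3684; P(aggressive) ≈ 0.2619, P(balanced) ≈ 0.4714, P(conservative) ≈ 0.2667
After 'raise': normaliser = 0.55·0.2619 + 0.45·0.4714 + 0.3·0.2667; P(aggressive) ≈ 0.3302, P(balanced) ≈ 0.4864, P(conservative) ≈ 0.1834

0.3302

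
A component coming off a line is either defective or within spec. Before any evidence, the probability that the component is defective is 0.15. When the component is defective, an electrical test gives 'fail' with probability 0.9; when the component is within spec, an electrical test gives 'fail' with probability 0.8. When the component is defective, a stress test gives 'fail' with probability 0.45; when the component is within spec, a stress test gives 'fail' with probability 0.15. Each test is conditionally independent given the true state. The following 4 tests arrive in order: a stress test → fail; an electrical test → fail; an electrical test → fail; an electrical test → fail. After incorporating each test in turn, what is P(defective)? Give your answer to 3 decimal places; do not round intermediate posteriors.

Each posterior becomes the prior for the next update.
After a stress test='fail': P(defective) = 0.45·0.1500 / (0.45·0.1500 + 0.15·0.8500) ≈ 0.3462
After an electrical test='fail': P(defective) = 0.9·0.3462 / (0.9·0.3462 + 0.8·0.6538) ≈ 0.3733
After an electrical test='fail': P(defective) = 0.9·0.3733 / (0.9·0.3733 + 0.8·0.6267) ≈ 0.4012
After an electrical test='fail': P(defective) = 0.9·0.4012 / (0.9·0.4012 + 0.8·0.5988) ≈ 0.4298

0.430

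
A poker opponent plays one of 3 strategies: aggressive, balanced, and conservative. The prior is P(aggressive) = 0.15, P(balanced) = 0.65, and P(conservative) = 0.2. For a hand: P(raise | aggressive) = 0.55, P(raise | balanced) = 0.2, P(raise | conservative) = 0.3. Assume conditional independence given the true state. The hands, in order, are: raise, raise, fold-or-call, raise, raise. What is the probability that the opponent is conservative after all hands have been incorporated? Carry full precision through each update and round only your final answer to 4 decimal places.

0.1393

Apply Bayes' rule sequentially, carrying P(conservative) forward.
After 'raise': normaliser = 0.55·0.1500 + 0.2·0.6500 + 0.3·0.2000; P(aggressive) ≈ 0.3028, P(balanced) ≈ 0.4771, P(conservative) ≈ 0.2202
After 'raise': normaliser = 0.55·0.3028 + 0.2·0.4771 + 0.3·0.2202; P(aggressive) ≈ 0.5077, P(balanced) ≈ 0.2909, P(conservative) ≈ 0.2014
After 'fold-or-call': normaliser = 0.45·0.5077 + 0.8·0.2909 + 0.7·0.2014; P(aggressive) ≈ 0.3794, P(balanced) ≈ 0.3865, P(conservative) ≈ 0.2341
After 'raise': normaliser = 0.55·0.3794 + 0.2·0.3865 + 0.3·0.2341; P(aggressive) ≈ 0.5858, P(balanced) ≈ 0.2170, P(conservative) ≈ 0.1972
After 'raise': normaliser = 0.55·0.5858 + 0.2·0.2170 + 0.3·0.1972; P(aggressive) ≈ 0.7586, P(balanced) ≈ 0.1022, P(conservative) ≈ 0.1393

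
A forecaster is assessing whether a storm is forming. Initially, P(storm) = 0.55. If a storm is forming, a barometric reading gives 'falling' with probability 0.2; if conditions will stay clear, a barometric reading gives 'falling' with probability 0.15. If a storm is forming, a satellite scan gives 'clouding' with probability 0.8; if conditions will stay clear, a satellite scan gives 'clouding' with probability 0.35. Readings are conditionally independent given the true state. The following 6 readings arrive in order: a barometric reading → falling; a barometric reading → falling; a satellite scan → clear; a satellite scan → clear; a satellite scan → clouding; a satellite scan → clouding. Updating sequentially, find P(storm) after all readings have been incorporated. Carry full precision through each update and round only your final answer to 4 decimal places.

Apply Bayes' rule sequentially, carrying P(storm) forward.
After a barometric reading='falling': P(storm) = 0.2·0.5500 / (0.2·0.5500 + 0.15·0.4500) ≈ 0.6197
After a barometric reading='falling': P(storm) = 0.2·0.6197 / (0.2·0.6197 + 0.15·0.3803) ≈ 0.6848
After a satellite scan='clear': P(storm) = 0.2·0.6848 / (0.2·0.6848 + 0.65·0.3152) ≈ 0.4007
After a satellite scan='clear': P(storm) = 0.2·0.4007 / (0.2·0.4007 + 0.65·0.5993) ≈ 0.1706
After a satellite scan='clouding': P(storm) = 0.8·0.1706 / (0.8·0.1706 + 0.35·0.8294) ≈ 0.3198
After a satellite scan='clouding': P(storm) = 0.8·0.3198 / (0.8·0.3198 + 0.35·0.6802) ≈ 0.5180

0.5180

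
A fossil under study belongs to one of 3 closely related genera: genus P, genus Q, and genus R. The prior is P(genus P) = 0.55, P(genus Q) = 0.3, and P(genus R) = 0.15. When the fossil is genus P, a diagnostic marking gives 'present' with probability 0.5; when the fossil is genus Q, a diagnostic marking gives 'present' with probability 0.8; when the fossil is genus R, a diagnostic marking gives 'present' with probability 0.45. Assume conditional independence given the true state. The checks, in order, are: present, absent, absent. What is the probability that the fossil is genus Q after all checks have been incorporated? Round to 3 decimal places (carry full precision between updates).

0.097

After 'present': normaliser = 0.5·0.5500 + 0.8·0.3000 + 0.45·0.1500; P(genus P) ≈ 0.4721, P(genus Q) ≈ 0.4120, P(genus R) ≈ 0.1159
After 'absent': normaliser = 0.5·0.4721 + 0.2·0.4120 + 0.55·0.1159; P(genus P) ≈ 0.6176, P(genus Q) ≈ 0.2156, P(genus R) ≈ 0.1668
After 'absent': normaliser = 0.5·0.6176 + 0.2·0.2156 + 0.55·0.1668; P(genus P) ≈ 0.6961, P(genus Q) ≈ 0.0972, P(genus R) ≈ 0.2067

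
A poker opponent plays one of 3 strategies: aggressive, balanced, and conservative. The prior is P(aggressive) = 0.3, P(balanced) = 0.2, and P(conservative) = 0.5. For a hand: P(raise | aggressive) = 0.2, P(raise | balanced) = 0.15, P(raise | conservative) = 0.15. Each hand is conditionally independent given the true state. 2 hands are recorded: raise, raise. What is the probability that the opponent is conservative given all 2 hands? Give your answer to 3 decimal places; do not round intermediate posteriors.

0.405

After 'raise': normaliser = 0.2·0.3000 + 0.15·0.2000 + 0.15·0.5000; P(aggressive) ≈ 0.3636, P(balanced) ≈ 0.1818, P(conservative) ≈ 0.4545
After 'raise': normaliser = 0.2·0.3636 + 0.15·0.1818 + 0.15·0.4545; P(aggressive) ≈ 0.4324, P(balanced) ≈ 0.1622, P(conservative) ≈ 0.4054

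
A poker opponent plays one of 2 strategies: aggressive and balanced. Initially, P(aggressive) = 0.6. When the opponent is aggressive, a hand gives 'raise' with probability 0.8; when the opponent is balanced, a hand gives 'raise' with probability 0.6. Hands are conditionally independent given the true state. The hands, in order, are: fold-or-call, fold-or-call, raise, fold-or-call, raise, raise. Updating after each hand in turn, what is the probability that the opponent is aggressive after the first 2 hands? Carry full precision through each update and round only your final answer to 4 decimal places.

After 'fold-or-call': P(aggressive) = 0.2·0.6000 / (0.2·0.6000 + 0.4·0.4000) ≈ 0.4286
After 'fold-or-call': P(aggressive) = 0.2·0.4286 / (0.2·0.4286 + 0.4·0.5714) ≈ 0.2727

0.2727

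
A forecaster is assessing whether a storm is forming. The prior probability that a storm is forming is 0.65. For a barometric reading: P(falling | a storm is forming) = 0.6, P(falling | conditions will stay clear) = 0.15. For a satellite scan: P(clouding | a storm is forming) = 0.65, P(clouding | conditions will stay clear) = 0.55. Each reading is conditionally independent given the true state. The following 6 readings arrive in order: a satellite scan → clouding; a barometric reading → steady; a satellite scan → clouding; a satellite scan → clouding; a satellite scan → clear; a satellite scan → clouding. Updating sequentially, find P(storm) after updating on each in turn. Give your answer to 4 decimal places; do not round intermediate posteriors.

0.5701

After a satellite scan='clouding': P(storm) = 0.65·0.6500 / (0.65·0.6500 + 0.55·0.3500) ≈ 0.6870
After a barometric reading='steady': P(storm) = 0.4·0.6870 / (0.4·0.6870 + 0.85·0.3130) ≈ 0.5081
After a satellite scan='clouding': P(storm) = 0.65·0.5081 / (0.65·0.5081 + 0.55·0.4919) ≈ 0.5497
After a satellite scan='clouding': P(storm) = 0.65·0.5497 / (0.65·0.5497 + 0.55·0.4503) ≈ 0.5906
After a satellite scan='clear': P(storm) = 0.35·0.5906 / (0.35·0.5906 + 0.45·0.4094) ≈ 0.5287
After a satellite scan='clouding': P(storm) = 0.65·0.5287 / (0.65·0.5287 + 0.55·0.4713) ≈ 0.5701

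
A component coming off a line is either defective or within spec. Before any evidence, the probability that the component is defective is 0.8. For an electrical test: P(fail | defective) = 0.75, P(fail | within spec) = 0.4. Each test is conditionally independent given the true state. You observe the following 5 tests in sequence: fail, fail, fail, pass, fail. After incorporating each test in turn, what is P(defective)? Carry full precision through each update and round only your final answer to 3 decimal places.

Apply Bayes' rule sequentially, carrying P(defective) forward.
After 'fail': P(defective) = 0.75·0.8000 / (0.75·0.8000 + 0.4·0.2000) ≈ 0.8824
After 'fail': P(defective) = 0.75·0.8824 / (0.75·0.8824 + 0.4·0.1176) ≈ 0.9336
After 'fail': P(defective) = 0.75·0.9336 / (0.75·0.9336 + 0.4·0.0664) ≈ 0.9635
After 'pass': P(defective) = 0.25·0.9635 / (0.25·0.9635 + 0.6·0.0365) ≈ 0.9166
After 'fail': P(defective) = 0.75·0.9166 / (0.75·0.9166 + 0.4·0.0834) ≈ 0.9537

0.954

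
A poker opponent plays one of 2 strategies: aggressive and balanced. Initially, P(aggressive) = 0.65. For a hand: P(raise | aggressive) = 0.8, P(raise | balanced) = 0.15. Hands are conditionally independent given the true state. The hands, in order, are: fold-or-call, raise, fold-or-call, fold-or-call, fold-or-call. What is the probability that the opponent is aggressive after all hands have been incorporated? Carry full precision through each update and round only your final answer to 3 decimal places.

After 'fold-or-call': P(aggressive) = 0.2·0.6500 / (0.2·0.6500 + 0.85·0.3500) ≈ 0.3041
After 'raise': P(aggressive) = 0.8·0.3041 / (0.8·0.3041 + 0.15·0.6959) ≈ 0.6997
After 'fold-or-call': P(aggressive) = 0.2·0.6997 / (0.2·0.6997 + 0.85·0.3003) ≈ 0.3542
After 'fold-or-call': P(aggressive) = 0.2·0.3542 / (0.2·0.3542 + 0.85·0.6458) ≈ 0.1143
After 'fold-or-call': P(aggressive) = 0.2·0.1143 / (0.2·0.1143 + 0.85·0.8857) ≈ 0.0295

0.029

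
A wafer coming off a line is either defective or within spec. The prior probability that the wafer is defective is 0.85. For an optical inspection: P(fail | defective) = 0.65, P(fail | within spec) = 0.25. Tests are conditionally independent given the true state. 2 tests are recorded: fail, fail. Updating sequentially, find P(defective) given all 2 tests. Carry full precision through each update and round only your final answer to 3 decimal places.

After 'fail': P(defective) = 0.65·0.8500 / (0.65·0.8500 + 0.25·0.1500) ≈ 0.9364
After 'fail': P(defective) = 0.65·0.9364 / (0.65·0.9364 + 0.25·0.0636) ≈ 0.9746

0.975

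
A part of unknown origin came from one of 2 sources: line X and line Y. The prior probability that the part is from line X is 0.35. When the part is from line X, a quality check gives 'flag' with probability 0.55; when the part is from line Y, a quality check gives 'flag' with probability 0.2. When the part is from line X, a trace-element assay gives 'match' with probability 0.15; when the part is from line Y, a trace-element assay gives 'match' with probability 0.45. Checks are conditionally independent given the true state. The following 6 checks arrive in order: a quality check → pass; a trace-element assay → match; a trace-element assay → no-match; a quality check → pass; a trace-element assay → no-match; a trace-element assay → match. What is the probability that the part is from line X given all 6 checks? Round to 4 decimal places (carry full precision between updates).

0.0433

After a quality check='pass': P(line X) = 0.45·0.3500 / (0.45·0.3500 + 0.8·0.6500) ≈ 0.2325
After a trace-element assay='match': P(line X) = 0.15·0.2325 / (0.15·0.2325 + 0.45·0.7675) ≈ 0.0917
After a trace-element assay='no-match': P(line X) = 0.85·0.0917 / (0.85·0.0917 + 0.55·0.9083) ≈ 0.1350
After a quality check='pass': P(line X) = 0.45·0.1350 / (0.45·0.1350 + 0.8·0.8650) ≈ 0.0807
After a trace-element assay='no-match': P(line X) = 0.85·0.0807 / (0.85·0.0807 + 0.55·0.9193) ≈ 0.1194
After a trace-element assay='match': P(line X) = 0.15·0.1194 / (0.15·0.1194 + 0.45·0.8806) ≈ 0.0433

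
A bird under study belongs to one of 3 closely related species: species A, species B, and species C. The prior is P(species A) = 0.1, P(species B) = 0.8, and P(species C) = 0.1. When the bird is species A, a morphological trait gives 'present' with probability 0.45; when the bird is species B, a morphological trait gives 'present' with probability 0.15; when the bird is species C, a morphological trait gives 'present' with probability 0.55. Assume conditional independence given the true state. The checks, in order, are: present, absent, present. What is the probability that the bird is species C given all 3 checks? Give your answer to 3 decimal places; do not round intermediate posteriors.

After 'present': normaliser = 0.45·0.1000 + 0.15·0.8000 + 0.55·0.1000; P(species A) ≈ 0.2045, P(species B) ≈ 0.5455, P(species C) ≈ 0.2500
After 'absent': normaliser = 0.55·0.2045 + 0.85·0.5455 + 0.45·0.2500; P(species A) ≈ 0.1634, P(species B) ≈ 0.6733, P(species C) ≈ 0.1634
After 'present': normaliser = 0.45·0.1634 + 0.15·0.6733 + 0.55·0.1634; P(species A) ≈ 0.2781, P(species B) ≈ 0.3820, P(species C) ≈ 0.3399

0.340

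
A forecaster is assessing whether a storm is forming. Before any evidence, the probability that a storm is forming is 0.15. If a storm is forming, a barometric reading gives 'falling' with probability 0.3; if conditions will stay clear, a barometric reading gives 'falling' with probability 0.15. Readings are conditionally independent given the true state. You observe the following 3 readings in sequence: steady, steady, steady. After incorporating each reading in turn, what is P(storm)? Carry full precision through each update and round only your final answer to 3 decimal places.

0.090

After 'steady': P(storm) = 0.7·0.1500 / (0.7·0.1500 + 0.85·0.8500) ≈ 0.1269
After 'steady': P(storm) = 0.7·0.1269 / (0.7·0.1269 + 0.85·0.8731) ≈ 0.1069
After 'steady': P(storm) = 0.7·0.1069 / (0.7·0.1069 + 0.85·0.8931) ≈ 0.0897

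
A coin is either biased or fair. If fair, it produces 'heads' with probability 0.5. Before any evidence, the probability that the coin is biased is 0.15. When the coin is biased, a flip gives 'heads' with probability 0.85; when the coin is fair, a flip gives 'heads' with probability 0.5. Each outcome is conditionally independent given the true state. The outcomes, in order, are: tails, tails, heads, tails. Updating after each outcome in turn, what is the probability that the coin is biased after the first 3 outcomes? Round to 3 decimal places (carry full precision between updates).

0.026

After 'tails': P(biased) = 0.15·0.1500 / (0.15·0.1500 + 0.5·0.8500) ≈ 0.0503
After 'tails': P(biased) = 0.15·0.0503 / (0.15·0.0503 + 0.5·0.9497) ≈ 0.0156
After 'heads': P(biased) = 0.85·0.0156 / (0.85·0.0156 + 0.5·0.9844) ≈ 0.0263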